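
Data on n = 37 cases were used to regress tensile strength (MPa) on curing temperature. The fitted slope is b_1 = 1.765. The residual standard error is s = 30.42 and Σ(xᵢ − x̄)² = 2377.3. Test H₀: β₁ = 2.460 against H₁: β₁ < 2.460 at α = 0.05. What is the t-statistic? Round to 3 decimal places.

t = -1.114

SE(b_1) = s/√Sₓₓ = 30.42/√2377.3 = 0.623903.
t = (1.765 − 2.460) / 0.623903 = -1.114.
df = n − 2 = 35.
One-sided p ≈ 0.1364, which is ≥ 0.05, so fail to reject H₀.
The data do not give significant evidence that the true slope on curing temperature is below 2.460 MPa per unit.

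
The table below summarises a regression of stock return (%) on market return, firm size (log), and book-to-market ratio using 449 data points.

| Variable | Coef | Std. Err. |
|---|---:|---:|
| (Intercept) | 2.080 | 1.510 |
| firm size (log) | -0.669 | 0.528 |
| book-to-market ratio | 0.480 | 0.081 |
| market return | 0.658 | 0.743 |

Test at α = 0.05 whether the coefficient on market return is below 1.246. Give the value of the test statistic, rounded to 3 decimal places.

t = -0.791

Read off: b = 0.658, SE = 0.743 for market return.
H₀: β₁ = 1.246 vs H₁: β₁ < 1.246.
t = (0.658 − 1.246) / 0.743 = -0.791.
df = n − k − 1 = 449 − 3 − 1 = 445.
One-sided p ≈ 0.2146, which is ≥ 0.05, so fail to reject H₀.
The data do not give significant evidence that the true slope on market return is below 1.246 % per unit, holding the other predictors fixed.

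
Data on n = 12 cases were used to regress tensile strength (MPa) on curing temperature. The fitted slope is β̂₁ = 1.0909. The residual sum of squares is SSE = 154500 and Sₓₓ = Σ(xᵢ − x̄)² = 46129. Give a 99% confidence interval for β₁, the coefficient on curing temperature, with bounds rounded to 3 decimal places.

MSE = SSE/(n − 2) = 154500/10 = 15450.
SE(β̂₁) = √(MSE/Sₓₓ) = √(15450/46129) = 0.578732.
df = n − 2 = 10.
t* = t_{0.005, 10} = 3.169273.
Margin = t* × SE = 3.169273 × 0.578732 = 1.83416.
CI: 1.0909 ± 1.83416 → (-0.743, 2.925).
With 99% confidence, each one-unit increase in curing temperature is associated with a change of between -0.743 and 2.925 MPa in tensile strength.

(-0.743, 2.925)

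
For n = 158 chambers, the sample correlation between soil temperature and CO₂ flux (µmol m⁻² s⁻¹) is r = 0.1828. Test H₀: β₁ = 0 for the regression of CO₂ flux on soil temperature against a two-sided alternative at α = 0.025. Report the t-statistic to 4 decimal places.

t = 2.3223

t = r·√(n − 2)/√(1 − r²) = 0.1828·√156/√0.966584 = 2.3223.
df = n − 2 = 156.
Two-sided p ≈ 0.0215, which is < 0.025, so reject H₀.
There is evidence of a linear association between soil temperature and CO₂ flux.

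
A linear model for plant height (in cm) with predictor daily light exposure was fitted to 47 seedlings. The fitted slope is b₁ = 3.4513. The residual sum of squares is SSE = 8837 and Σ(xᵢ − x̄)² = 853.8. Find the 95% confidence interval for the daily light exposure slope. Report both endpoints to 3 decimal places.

(2.485, 4.417)

MSE = SSE/(n − 2) = 8837/45 = 196.378.
SE(b₁) = √(MSE/Sₓₓ) = √(196.378/853.8) = 0.479588.
df = n − 2 = 45.
t* = t_{0.025, 45} = 2.014103.
Margin = t* × SE = 2.014103 × 0.479588 = 0.96594.
CI: 3.4513 ± 0.96594 → (2.485, 4.417).
With 95% confidence, each one-unit increase in daily light exposure is associated with a change of between 2.485 and 4.417 cm in plant height.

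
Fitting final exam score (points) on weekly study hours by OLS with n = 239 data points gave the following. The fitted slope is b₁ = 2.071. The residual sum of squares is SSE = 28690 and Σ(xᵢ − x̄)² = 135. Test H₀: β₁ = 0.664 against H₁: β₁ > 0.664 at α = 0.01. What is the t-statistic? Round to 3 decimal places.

MSE = SSE/(n − 2) = 28690/237 = 121.055.
SE(b₁) = √(MSE/Sₓₓ) = √(121.055/135) = 0.946944.
t = (2.071 − 0.664) / 0.946944 = 1.486.
df = n − 2 = 237.
One-sided p ≈ 0.0693, which is ≥ 0.01, so fail to reject H₀.
The data do not give significant evidence that the true slope on weekly study hours exceeds 0.664 points per unit.

t = 1.486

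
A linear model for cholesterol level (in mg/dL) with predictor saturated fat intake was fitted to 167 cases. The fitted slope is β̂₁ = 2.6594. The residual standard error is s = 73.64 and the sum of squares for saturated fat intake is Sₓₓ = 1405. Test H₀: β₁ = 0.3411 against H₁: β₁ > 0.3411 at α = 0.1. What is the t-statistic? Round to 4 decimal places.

t = 1.1800

SE(β̂₁) = s/√Sₓₓ = 73.64/√1405 = 1.96461.
t = (2.6594 − 0.3411) / 1.96461 = 1.1800.
df = n − 2 = 165.
One-sided p ≈ 0.1198, which is ≥ 0.1, so fail to reject H₀.
The data do not give significant evidence that the true slope on saturated fat intake exceeds 0.3411 mg/dL per unit.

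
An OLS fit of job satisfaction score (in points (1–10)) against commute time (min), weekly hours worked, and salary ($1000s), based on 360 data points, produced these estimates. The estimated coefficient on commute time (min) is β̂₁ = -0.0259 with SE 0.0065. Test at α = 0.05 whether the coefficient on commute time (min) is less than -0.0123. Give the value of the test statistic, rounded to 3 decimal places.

H₀: β₁ = -0.0123 vs H₁: β₁ < -0.0123.
t = (β̂₁ − β₁⁰)/SE = (-0.0259 − (-0.0123)) / 0.0065 = -2.092.
df = n − k − 1 = 360 − 3 − 1 = 356.
One-sided p ≈ 0.0186, which is < 0.05, so reject H₀.
There is evidence that the true slope on commute time (min) is below -0.0123 points (1–10) per unit, holding the other predictors fixed.

t = -2.092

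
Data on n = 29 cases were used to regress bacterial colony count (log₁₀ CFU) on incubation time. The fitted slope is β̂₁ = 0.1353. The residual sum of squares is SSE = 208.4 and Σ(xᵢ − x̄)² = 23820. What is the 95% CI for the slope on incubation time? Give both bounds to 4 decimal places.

MSE = SSE/(n − 2) = 208.4/27 = 7.71852.
SE(β̂₁) = √(MSE/Sₓₓ) = √(7.71852/23820) = 0.018001.
df = n − 2 = 27.
t* = t_{0.025, 27} = 2.051831.
Margin = t* × SE = 2.051831 × 0.018001 = 0.036935.
CI: 0.1353 ± 0.036935 → (0.0984, 0.1722).
With 95% confidence, each one-unit increase in incubation time is associated with a change of between 0.0984 and 0.1722 log₁₀ CFU in bacterial colony count.

(0.0984, 0.1722)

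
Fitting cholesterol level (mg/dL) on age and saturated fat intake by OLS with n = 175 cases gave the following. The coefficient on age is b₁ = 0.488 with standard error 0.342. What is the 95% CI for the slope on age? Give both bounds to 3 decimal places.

(-0.187, 1.163)

df = n − k − 1 = 175 − 2 − 1 = 172.
t* = t_{0.025, 172} = 1.973852.
Margin = t* × SE = 1.973852 × 0.342 = 0.67506.
CI: 0.488 ± 0.67506 → (-0.187, 1.163).
With 95% confidence, each one-unit increase in age is associated with a change of between -0.187 and 1.163 mg/dL in cholesterol level, holding the other predictors fixed.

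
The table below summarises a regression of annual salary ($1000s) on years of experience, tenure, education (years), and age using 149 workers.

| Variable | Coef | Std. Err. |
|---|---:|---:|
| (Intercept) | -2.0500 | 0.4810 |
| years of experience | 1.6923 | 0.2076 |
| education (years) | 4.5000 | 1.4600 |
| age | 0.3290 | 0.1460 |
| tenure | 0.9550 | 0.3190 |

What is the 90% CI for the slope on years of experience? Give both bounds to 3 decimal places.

(1.349, 2.036)

Read off: b = 1.6923, SE = 0.2076 for years of experience.
df = n − k − 1 = 149 − 4 − 1 = 144.
t* = t_{0.05, 144} = 1.655504.
Margin = t* × SE = 1.655504 × 0.2076 = 0.34368.
CI: 1.6923 ± 0.34368 → (1.349, 2.036).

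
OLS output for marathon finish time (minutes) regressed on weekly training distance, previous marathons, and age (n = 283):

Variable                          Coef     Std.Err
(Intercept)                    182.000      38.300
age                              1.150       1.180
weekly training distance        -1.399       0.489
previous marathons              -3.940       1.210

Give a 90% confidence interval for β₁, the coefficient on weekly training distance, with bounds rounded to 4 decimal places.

(-2.2060, -0.5920)

Read off: b = -1.399, SE = 0.489 for weekly training distance.
df = n − k − 1 = 283 − 3 − 1 = 279.
t* = t_{0.05, 279} = 1.650333.
Margin = t* × SE = 1.650333 × 0.489 = 0.807013.
CI: -1.399 ± 0.807013 → (-2.2060, -0.5920).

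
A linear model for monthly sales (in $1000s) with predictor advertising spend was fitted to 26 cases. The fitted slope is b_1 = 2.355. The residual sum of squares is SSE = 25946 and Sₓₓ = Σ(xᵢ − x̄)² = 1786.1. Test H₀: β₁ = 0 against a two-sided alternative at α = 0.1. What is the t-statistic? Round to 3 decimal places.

MSE = SSE/(n − 2) = 25946/24 = 1081.08.
SE(b_1) = √(MSE/Sₓₓ) = √(1081.08/1786.1) = 0.777995.
t = 2.355 / 0.777995 = 3.027.
df = n − 2 = 24.
Two-sided p ≈ 0.0058, which is < 0.1, so reject H₀.
There is evidence that advertising spend is associated with monthly sales.

t = 3.027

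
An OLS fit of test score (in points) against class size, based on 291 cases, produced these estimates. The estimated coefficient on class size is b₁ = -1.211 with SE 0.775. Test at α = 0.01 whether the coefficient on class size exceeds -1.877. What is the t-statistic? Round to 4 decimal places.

H₀: β₁ = -1.877 vs H₁: β₁ > -1.877.
t = (b₁ − β₁⁰)/SE = (-1.211 − (-1.877)) / 0.775 = 0.8594.
df = n − 2 = 291 − 2 = 289.
One-sided p ≈ 0.1954, which is ≥ 0.01, so fail to reject H₀.
The data do not give significant evidence that the true slope on class size exceeds -1.877 points per unit.

t = 0.8594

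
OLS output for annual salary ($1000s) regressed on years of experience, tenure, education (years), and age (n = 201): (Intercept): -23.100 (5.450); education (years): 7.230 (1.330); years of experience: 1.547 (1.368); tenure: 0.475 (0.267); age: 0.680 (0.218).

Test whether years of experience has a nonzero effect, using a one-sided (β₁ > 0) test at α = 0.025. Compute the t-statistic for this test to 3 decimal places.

Read off: b = 1.547, SE = 1.368 for years of experience.
H₀: β₁ = 0 vs H₁: β₁ > 0.
t = 1.547 / 1.368 = 1.131.
df = n − k − 1 = 201 − 4 − 1 = 196.
One-sided p ≈ 0.1298, which is ≥ 0.025, so fail to reject H₀.
The data do not give significant evidence that the true slope on years of experience is positive, holding the other predictors fixed.

t = 1.131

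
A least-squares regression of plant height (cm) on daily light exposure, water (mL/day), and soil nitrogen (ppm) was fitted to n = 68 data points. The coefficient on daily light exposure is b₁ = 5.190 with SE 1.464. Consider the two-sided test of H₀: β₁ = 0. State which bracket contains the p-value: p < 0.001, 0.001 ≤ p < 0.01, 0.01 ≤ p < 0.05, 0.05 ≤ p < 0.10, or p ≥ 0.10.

p < 0.001

t = 5.190 / 1.464 = 3.545.
df = n − k − 1 = 68 − 3 − 1 = 64.
Two-sided p = 2·P(T_{64} > |t|) ≈ 0.0007.
So p < 0.001.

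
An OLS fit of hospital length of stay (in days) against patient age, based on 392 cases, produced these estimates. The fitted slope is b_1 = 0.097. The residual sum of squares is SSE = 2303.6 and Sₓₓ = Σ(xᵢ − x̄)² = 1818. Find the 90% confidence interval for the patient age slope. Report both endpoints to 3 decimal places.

MSE = SSE/(n − 2) = 2303.6/390 = 5.90667.
SE(b_1) = √(MSE/Sₓₓ) = √(5.90667/1818) = 0.0569999.
df = n − 2 = 390.
t* = t_{0.05, 390} = 1.64877.
Margin = t* × SE = 1.64877 × 0.0569999 = 0.09398.
CI: 0.097 ± 0.09398 → (0.003, 0.191).
With 90% confidence, each one-unit increase in patient age is associated with a change of between 0.003 and 0.191 days in hospital length of stay.

(0.003, 0.191)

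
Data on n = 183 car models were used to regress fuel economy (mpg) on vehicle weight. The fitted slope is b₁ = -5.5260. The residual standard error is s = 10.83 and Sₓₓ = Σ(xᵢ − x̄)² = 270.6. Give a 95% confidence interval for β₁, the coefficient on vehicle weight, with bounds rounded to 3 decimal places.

(-6.825, -4.227)

SE(b₁) = s/√Sₓₓ = 10.83/√270.6 = 0.658362.
df = n − 2 = 181.
t* = t_{0.025, 181} = 1.973157.
Margin = t* × SE = 1.973157 × 0.658362 = 1.29905.
CI: -5.5260 ± 1.29905 → (-6.825, -4.227).
With 95% confidence, each one-unit increase in vehicle weight is associated with a change of between -6.825 and -4.227 mpg in fuel economy.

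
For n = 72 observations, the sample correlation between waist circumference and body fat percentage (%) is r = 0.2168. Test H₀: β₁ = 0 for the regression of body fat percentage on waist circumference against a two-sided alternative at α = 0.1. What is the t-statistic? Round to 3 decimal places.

t = 1.858

t = r·√(n − 2)/√(1 − r²) = 0.2168·√70/√0.952998 = 1.858.
df = n − 2 = 70.
Two-sided p ≈ 0.0674, which is < 0.1, so reject H₀.
There is evidence of a linear association between waist circumference and body fat percentage.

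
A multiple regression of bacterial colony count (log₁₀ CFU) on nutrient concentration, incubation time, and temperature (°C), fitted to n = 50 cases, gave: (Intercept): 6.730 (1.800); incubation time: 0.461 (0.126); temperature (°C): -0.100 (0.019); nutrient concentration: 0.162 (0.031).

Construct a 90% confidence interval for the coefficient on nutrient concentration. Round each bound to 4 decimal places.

(0.1100, 0.2140)

Read off: b = 0.162, SE = 0.031 for nutrient concentration.
df = n − k − 1 = 50 − 3 − 1 = 46.
t* = t_{0.05, 46} = 1.67866.
Margin = t* × SE = 1.67866 × 0.031 = 0.052038.
CI: 0.162 ± 0.052038 → (0.1100, 0.2140).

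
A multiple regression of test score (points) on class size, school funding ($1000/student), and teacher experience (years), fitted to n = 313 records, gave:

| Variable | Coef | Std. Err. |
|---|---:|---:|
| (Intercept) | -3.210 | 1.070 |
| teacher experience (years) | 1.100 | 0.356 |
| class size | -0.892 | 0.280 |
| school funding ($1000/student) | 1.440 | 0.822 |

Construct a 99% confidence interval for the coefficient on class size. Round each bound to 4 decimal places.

(-1.6177, -0.1663)

Read off: b = -0.892, SE = 0.280 for class size.
df = n − k − 1 = 313 − 3 − 1 = 309.
t* = t_{0.005, 309} = 2.591833.
Margin = t* × SE = 2.591833 × 0.280 = 0.725713.
CI: -0.892 ± 0.725713 → (-1.6177, -0.1663).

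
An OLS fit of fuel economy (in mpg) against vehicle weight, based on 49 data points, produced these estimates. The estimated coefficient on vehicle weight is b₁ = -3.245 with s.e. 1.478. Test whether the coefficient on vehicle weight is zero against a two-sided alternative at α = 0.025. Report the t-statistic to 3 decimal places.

t = -2.196

H₀: β₁ = 0 vs H₁: β₁ ≠ 0.
t = (b₁ − β₁⁰)/SE = -3.245 / 1.478 = -2.196.
df = n − 2 = 49 − 2 = 47.
Two-sided p ≈ 0.0331, which is ≥ 0.025, so fail to reject H₀.
The data do not give significant evidence of an association between vehicle weight and fuel economy.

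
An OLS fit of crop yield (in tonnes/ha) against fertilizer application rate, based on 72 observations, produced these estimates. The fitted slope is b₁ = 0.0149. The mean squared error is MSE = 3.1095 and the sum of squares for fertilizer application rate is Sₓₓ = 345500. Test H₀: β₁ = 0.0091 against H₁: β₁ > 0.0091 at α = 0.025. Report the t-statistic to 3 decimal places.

SE(b₁) = √(MSE/Sₓₓ) = √(3.1095/345500) = 0.003.
t = (0.0149 − 0.0091) / 0.003 = 1.933.
df = n − 2 = 70.
One-sided p ≈ 0.0286, which is ≥ 0.025, so fail to reject H₀.
The data do not give significant evidence that the true slope on fertilizer application rate exceeds 0.0091 tonnes/ha per unit.

t = 1.933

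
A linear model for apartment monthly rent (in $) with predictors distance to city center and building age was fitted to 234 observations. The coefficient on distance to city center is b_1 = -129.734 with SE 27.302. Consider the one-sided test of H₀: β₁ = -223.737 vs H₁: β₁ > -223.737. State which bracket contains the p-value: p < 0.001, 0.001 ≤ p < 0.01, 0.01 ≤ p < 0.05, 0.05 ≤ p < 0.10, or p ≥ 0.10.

t = (-129.734 − (-223.737)) / 27.302 = 3.443.
df = n − k − 1 = 234 − 2 − 1 = 231.
One-sided p = P(T_{231} > t) ≈ 0.0003.
So p < 0.001.

p < 0.001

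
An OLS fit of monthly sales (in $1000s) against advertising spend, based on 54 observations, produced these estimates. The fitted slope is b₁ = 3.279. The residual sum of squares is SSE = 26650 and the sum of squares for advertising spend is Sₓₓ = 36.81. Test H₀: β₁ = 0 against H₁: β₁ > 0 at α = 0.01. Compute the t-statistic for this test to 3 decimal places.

MSE = SSE/(n − 2) = 26650/52 = 512.5.
SE(b₁) = √(MSE/Sₓₓ) = √(512.5/36.81) = 3.73133.
t = 3.279 / 3.73133 = 0.879.
df = n − 2 = 52.
One-sided p ≈ 0.1918, which is ≥ 0.01, so fail to reject H₀.
The data do not give significant evidence that the true slope on advertising spend is positive.

t = 0.879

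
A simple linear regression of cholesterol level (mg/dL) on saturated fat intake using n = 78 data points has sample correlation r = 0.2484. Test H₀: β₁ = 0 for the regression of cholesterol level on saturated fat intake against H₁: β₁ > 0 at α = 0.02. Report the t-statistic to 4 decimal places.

t = r·√(n − 2)/√(1 − r²) = 0.2484·√76/√0.938297 = 2.2356.
df = n − 2 = 76.
One-sided p ≈ 0.0142, which is < 0.02, so reject H₀.
There is evidence of a linear association between saturated fat intake and cholesterol level.

t = 2.2356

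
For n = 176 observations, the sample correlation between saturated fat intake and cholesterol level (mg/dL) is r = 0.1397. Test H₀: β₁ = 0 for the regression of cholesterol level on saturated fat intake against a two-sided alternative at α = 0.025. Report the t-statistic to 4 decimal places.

t = r·√(n − 2)/√(1 − r²) = 0.1397·√174/√0.980484 = 1.8610.
df = n − 2 = 174.
Two-sided p ≈ 0.0644, which is ≥ 0.025, so fail to reject H₀.
The data do not give significant evidence of a linear association between saturated fat intake and cholesterol level.

t = 1.8610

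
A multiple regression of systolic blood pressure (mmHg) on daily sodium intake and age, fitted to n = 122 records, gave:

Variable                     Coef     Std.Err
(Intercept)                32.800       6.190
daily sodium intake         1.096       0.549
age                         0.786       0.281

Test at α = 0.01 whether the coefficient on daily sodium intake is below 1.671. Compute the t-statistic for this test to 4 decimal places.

Read off: b = 1.096, SE = 0.549 for daily sodium intake.
H₀: β₁ = 1.671 vs H₁: β₁ < 1.671.
t = (1.096 − 1.671) / 0.549 = -1.0474.
df = n − k − 1 = 122 − 2 − 1 = 119.
One-sided p ≈ 0.1485, which is ≥ 0.01, so fail to reject H₀.
The data do not give significant evidence that the true slope on daily sodium intake is below 1.671 mmHg per unit, holding the other predictors fixed.

t = -1.0474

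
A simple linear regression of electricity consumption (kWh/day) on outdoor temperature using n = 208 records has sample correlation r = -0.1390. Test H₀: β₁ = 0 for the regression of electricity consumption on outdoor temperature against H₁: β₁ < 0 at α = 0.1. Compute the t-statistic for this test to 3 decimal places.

t = -2.015

t = r·√(n − 2)/√(1 − r²) = -0.1390·√206/√0.980679 = -2.015.
df = n − 2 = 206.
One-sided p ≈ 0.0226, which is < 0.1, so reject H₀.
There is evidence of a linear association between outdoor temperature and electricity consumption.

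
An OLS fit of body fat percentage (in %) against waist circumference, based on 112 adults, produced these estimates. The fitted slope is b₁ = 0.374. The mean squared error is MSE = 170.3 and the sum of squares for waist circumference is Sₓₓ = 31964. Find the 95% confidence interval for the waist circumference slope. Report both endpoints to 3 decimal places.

SE(b₁) = √(MSE/Sₓₓ) = √(170.3/31964) = 0.0729923.
df = n − 2 = 110.
t* = t_{0.025, 110} = 1.981765.
Margin = t* × SE = 1.981765 × 0.0729923 = 0.14465.
CI: 0.374 ± 0.14465 → (0.229, 0.519).
With 95% confidence, each one-unit increase in waist circumference is associated with a change of between 0.229 and 0.519 % in body fat percentage.

(0.229, 0.519)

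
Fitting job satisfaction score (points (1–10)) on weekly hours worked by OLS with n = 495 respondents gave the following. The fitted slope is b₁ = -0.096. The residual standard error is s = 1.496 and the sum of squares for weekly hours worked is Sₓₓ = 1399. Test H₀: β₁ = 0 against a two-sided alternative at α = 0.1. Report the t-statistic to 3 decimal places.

t = -2.400

SE(b₁) = s/√Sₓₓ = 1.496/√1399 = 0.0399966.
t = -0.096 / 0.0399966 = -2.400.
df = n − 2 = 493.
Two-sided p ≈ 0.0168, which is < 0.1, so reject H₀.
There is evidence that weekly hours worked is associated with job satisfaction score.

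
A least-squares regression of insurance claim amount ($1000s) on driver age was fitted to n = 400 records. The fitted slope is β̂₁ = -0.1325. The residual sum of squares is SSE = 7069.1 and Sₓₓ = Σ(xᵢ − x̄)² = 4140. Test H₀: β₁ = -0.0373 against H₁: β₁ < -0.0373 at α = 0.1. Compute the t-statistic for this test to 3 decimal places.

MSE = SSE/(n − 2) = 7069.1/398 = 17.7616.
SE(β̂₁) = √(MSE/Sₓₓ) = √(17.7616/4140) = 0.0654999.
t = (-0.1325 − (-0.0373)) / 0.0654999 = -1.453.
df = n − 2 = 398.
One-sided p ≈ 0.0734, which is < 0.1, so reject H₀.
There is evidence that the true slope on driver age is below -0.0373 $1000s per unit.

t = -1.453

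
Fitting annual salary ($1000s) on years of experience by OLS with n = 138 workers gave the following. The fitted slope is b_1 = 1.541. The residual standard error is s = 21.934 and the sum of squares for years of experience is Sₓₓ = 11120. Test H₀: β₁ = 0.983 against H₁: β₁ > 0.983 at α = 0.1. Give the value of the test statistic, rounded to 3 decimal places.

SE(b_1) = s/√Sₓₓ = 21.934/√11120 = 0.208001.
t = (1.541 − 0.983) / 0.208001 = 2.683.
df = n − 2 = 136.
One-sided p ≈ 0.0041, which is < 0.1, so reject H₀.
There is evidence that the true slope on years of experience exceeds 0.983 $1000s per unit.

t = 2.683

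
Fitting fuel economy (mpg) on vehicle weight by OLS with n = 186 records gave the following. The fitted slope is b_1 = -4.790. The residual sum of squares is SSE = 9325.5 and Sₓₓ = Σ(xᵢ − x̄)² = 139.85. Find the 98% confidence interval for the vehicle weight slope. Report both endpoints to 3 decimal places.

(-6.203, -3.377)

MSE = SSE/(n − 2) = 9325.5/184 = 50.6821.
SE(b_1) = √(MSE/Sₓₓ) = √(50.6821/139.85) = 0.601999.
df = n − 2 = 184.
t* = t_{0.01, 184} = 2.346785.
Margin = t* × SE = 2.346785 × 0.601999 = 1.41276.
CI: -4.790 ± 1.41276 → (-6.203, -3.377).
With 98% confidence, each one-unit increase in vehicle weight is associated with a change of between -6.203 and -3.377 mpg in fuel economy.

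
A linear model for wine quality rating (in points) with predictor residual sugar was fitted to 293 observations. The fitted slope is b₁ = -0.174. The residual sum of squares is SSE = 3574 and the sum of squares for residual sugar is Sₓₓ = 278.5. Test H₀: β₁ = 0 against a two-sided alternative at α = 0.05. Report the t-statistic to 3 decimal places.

MSE = SSE/(n − 2) = 3574/291 = 12.2818.
SE(b₁) = √(MSE/Sₓₓ) = √(12.2818/278.5) = 0.209999.
t = -0.174 / 0.209999 = -0.829.
df = n − 2 = 291.
Two-sided p ≈ 0.4080, which is ≥ 0.05, so fail to reject H₀.
The data do not give significant evidence of an association between residual sugar and wine quality rating.

t = -0.829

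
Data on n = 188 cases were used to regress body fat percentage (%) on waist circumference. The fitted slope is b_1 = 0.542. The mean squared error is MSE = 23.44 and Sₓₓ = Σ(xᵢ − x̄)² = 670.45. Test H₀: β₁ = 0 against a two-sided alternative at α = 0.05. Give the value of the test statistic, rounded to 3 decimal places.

t = 2.899

SE(b_1) = √(MSE/Sₓₓ) = √(23.44/670.45) = 0.18698.
t = 0.542 / 0.18698 = 2.899.
df = n − 2 = 186.
Two-sided p ≈ 0.0042, which is < 0.05, so reject H₀.
There is evidence that waist circumference is associated with body fat percentage.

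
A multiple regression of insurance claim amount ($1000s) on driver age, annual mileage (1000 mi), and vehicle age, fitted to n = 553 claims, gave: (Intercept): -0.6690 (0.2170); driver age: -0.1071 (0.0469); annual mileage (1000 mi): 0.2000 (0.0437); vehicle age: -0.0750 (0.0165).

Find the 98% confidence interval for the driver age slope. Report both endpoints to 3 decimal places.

Read off: b = -0.1071, SE = 0.0469 for driver age.
df = n − k − 1 = 553 − 3 − 1 = 549.
t* = t_{0.01, 549} = 2.333159.
Margin = t* × SE = 2.333159 × 0.0469 = 0.10943.
CI: -0.1071 ± 0.10943 → (-0.217, 0.002).

(-0.217, 0.002)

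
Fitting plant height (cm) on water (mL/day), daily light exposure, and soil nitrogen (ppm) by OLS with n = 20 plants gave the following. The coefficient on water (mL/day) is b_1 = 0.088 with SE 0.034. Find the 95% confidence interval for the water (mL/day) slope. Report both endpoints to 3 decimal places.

(0.016, 0.160)

df = n − k − 1 = 20 − 3 − 1 = 16.
t* = t_{0.025, 16} = 2.119905.
Margin = t* × SE = 2.119905 × 0.034 = 0.07208.
CI: 0.088 ± 0.07208 → (0.016, 0.160).
With 95% confidence, each one-unit increase in water (mL/day) is associated with a change of between 0.016 and 0.160 cm in plant height, holding the other predictors fixed.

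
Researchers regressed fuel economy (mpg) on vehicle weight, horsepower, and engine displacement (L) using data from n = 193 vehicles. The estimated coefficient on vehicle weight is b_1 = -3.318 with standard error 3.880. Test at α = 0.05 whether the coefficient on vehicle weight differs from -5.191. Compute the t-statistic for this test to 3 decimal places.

H₀: β₁ = -5.191 vs H₁: β₁ ≠ -5.191.
t = (b_1 − β₁⁰)/SE = (-3.318 − (-5.191)) / 3.880 = 0.483.
df = n − k − 1 = 193 − 3 − 1 = 189.
Two-sided p ≈ 0.6298, which is ≥ 0.05, so fail to reject H₀.
The data are consistent with a true slope of -5.191 mpg per unit of vehicle weight, holding the other predictors fixed.

t = 0.483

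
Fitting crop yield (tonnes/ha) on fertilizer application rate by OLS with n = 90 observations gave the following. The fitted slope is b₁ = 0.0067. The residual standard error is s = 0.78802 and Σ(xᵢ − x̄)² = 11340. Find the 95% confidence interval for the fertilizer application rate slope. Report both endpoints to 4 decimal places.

SE(b₁) = s/√Sₓₓ = 0.78802/√11340 = 0.00739998.
df = n − 2 = 88.
t* = t_{0.025, 88} = 1.98729.
Margin = t* × SE = 1.98729 × 0.00739998 = 0.014706.
CI: 0.0067 ± 0.014706 → (-0.0080, 0.0214).
With 95% confidence, each one-unit increase in fertilizer application rate is associated with a change of between -0.0080 and 0.0214 tonnes/ha in crop yield.

(-0.0080, 0.0214)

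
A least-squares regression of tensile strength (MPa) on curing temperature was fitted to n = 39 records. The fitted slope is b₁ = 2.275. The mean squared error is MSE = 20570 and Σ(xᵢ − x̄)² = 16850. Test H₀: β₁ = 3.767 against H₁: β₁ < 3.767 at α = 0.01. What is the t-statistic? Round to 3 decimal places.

t = -1.350

SE(b₁) = √(MSE/Sₓₓ) = √(20570/16850) = 1.10489.
t = (2.275 − 3.767) / 1.10489 = -1.350.
df = n − 2 = 37.
One-sided p ≈ 0.0926, which is ≥ 0.01, so fail to reject H₀.
The data do not give significant evidence that the true slope on curing temperature is below 3.767 MPa per unit.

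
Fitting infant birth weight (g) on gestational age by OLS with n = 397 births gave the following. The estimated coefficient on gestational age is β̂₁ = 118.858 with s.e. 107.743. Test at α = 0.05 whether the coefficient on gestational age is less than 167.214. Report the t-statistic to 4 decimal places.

t = -0.4488

H₀: β₁ = 167.214 vs H₁: β₁ < 167.214.
t = (β̂₁ − β₁⁰)/SE = (118.858 − 167.214) / 107.743 = -0.4488.
df = n − 2 = 397 − 2 = 395.
One-sided p ≈ 0.3269, which is ≥ 0.05, so fail to reject H₀.
The data do not give significant evidence that the true slope on gestational age is below 167.214 g per unit.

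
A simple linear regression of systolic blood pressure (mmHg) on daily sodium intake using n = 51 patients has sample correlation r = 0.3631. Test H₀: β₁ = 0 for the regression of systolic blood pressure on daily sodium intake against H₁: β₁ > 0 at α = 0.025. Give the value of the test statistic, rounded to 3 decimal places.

t = r·√(n − 2)/√(1 − r²) = 0.3631·√49/√0.868158 = 2.728.
df = n − 2 = 49.
One-sided p ≈ 0.0044, which is < 0.025, so reject H₀.
There is evidence of a linear association between daily sodium intake and systolic blood pressure.

t = 2.728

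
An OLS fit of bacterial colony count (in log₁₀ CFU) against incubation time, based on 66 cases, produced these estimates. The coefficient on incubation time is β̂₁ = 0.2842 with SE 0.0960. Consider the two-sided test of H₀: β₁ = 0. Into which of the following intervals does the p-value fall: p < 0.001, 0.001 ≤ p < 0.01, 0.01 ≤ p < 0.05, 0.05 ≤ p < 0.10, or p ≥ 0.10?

t = 0.2842 / 0.0960 = 2.960.
df = n − 2 = 66 − 2 = 64.
Two-sided p = 2·P(T_{64} > |t|) ≈ 0.0043.
So 0.001 ≤ p < 0.01.

0.001 ≤ p < 0.01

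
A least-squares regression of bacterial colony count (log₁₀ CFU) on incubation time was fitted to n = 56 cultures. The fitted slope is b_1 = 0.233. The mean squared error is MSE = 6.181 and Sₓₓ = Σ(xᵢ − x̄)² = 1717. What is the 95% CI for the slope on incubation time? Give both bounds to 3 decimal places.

SE(b_1) = √(MSE/Sₓₓ) = √(6.181/1717) = 0.059999.
df = n − 2 = 54.
t* = t_{0.025, 54} = 2.004879.
Margin = t* × SE = 2.004879 × 0.059999 = 0.12029.
CI: 0.233 ± 0.12029 → (0.113, 0.353).
With 95% confidence, each one-unit increase in incubation time is associated with a change of between 0.113 and 0.353 log₁₀ CFU in bacterial colony count.

(0.113, 0.353)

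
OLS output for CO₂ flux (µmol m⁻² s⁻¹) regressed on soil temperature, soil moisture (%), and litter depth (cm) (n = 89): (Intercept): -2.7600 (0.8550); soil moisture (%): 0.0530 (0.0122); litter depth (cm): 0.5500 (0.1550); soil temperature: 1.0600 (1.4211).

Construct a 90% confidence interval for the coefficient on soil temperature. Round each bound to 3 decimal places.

Read off: b = 1.0600, SE = 1.4211 for soil temperature.
df = n − k − 1 = 89 − 3 − 1 = 85.
t* = t_{0.05, 85} = 1.662978.
Margin = t* × SE = 1.662978 × 1.4211 = 2.36326.
CI: 1.0600 ± 2.36326 → (-1.303, 3.423).

(-1.303, 3.423)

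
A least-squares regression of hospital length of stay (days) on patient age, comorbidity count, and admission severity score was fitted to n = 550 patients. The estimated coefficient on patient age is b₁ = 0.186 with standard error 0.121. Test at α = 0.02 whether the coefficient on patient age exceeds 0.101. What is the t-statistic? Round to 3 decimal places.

H₀: β₁ = 0.101 vs H₁: β₁ > 0.101.
t = (b₁ − β₁⁰)/SE = (0.186 − 0.101) / 0.121 = 0.702.
df = n − k − 1 = 550 − 3 − 1 = 546.
One-sided p ≈ 0.2413, which is ≥ 0.02, so fail to reject H₀.
The data do not give significant evidence that the true slope on patient age exceeds 0.101 days per unit, holding the other predictors fixed.

t = 0.702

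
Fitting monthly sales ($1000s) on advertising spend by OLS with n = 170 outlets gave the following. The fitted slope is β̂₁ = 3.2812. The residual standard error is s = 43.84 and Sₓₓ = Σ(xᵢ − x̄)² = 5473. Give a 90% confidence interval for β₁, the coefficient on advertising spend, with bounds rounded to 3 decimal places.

SE(β̂₁) = s/√Sₓₓ = 43.84/√5473 = 0.592595.
df = n − 2 = 168.
t* = t_{0.05, 168} = 1.653974.
Margin = t* × SE = 1.653974 × 0.592595 = 0.98014.
CI: 3.2812 ± 0.98014 → (2.301, 4.261).
With 90% confidence, each one-unit increase in advertising spend is associated with a change of between 2.301 and 4.261 $1000s in monthly sales.

(2.301, 4.261)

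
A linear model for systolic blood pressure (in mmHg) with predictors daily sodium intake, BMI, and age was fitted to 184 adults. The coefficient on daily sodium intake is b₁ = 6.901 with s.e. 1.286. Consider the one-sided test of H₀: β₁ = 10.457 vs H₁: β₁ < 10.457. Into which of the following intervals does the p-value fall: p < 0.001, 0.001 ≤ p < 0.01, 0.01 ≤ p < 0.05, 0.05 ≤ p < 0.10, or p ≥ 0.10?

0.001 ≤ p < 0.01

t = (6.901 − 10.457) / 1.286 = -2.765.
df = n − k − 1 = 184 − 3 − 1 = 180.
One-sided p = P(T_{180} < t) ≈ 0.0031.
So 0.001 ≤ p < 0.01.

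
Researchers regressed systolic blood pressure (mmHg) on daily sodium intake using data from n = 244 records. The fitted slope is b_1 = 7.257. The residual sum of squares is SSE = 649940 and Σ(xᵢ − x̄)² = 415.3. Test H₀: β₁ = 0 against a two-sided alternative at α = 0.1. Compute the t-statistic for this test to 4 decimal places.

t = 2.8537

MSE = SSE/(n − 2) = 649940/242 = 2685.7.
SE(b_1) = √(MSE/Sₓₓ) = √(2685.7/415.3) = 2.54301.
t = 7.257 / 2.54301 = 2.8537.
df = n − 2 = 242.
Two-sided p ≈ 0.0047, which is < 0.1, so reject H₀.
There is evidence that daily sodium intake is associated with systolic blood pressure.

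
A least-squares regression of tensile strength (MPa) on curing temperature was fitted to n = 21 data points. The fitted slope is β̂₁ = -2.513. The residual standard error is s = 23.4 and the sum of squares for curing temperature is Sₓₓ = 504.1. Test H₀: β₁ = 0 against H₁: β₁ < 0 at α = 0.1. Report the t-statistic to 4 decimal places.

t = -2.4112

SE(β̂₁) = s/√Sₓₓ = 23.4/√504.1 = 1.04222.
t = -2.513 / 1.04222 = -2.4112.
df = n − 2 = 19.
One-sided p ≈ 0.0131, which is < 0.1, so reject H₀.
There is evidence that the true slope on curing temperature is negative.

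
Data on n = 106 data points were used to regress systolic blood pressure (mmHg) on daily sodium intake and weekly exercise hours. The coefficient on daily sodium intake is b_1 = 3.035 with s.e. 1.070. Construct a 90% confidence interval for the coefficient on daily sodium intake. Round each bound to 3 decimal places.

df = n − k − 1 = 106 − 2 − 1 = 103.
t* = t_{0.05, 103} = 1.659782.
Margin = t* × SE = 1.659782 × 1.070 = 1.77597.
CI: 3.035 ± 1.77597 → (1.259, 4.811).
With 90% confidence, each one-unit increase in daily sodium intake is associated with a change of between 1.259 and 4.811 mmHg in systolic blood pressure, holding the other predictors fixed.

(1.259, 4.811)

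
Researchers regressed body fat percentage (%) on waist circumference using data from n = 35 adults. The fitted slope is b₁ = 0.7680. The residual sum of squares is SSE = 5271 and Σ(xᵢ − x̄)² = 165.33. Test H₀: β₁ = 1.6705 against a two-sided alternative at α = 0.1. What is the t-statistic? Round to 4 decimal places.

MSE = SSE/(n − 2) = 5271/33 = 159.727.
SE(b₁) = √(MSE/Sₓₓ) = √(159.727/165.33) = 0.98291.
t = (0.7680 − 1.6705) / 0.98291 = -0.9182.
df = n − 2 = 33.
Two-sided p ≈ 0.3652, which is ≥ 0.1, so fail to reject H₀.
The data are consistent with a true slope of 1.6705 % per unit of waist circumference.

t = -0.9182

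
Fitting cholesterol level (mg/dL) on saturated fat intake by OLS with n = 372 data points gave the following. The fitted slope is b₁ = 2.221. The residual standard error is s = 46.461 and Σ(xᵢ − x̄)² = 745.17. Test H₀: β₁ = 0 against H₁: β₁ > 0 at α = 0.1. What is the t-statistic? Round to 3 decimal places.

SE(b₁) = s/√Sₓₓ = 46.461/√745.17 = 1.70201.
t = 2.221 / 1.70201 = 1.305.
df = n − 2 = 370.
One-sided p ≈ 0.0964, which is < 0.1, so reject H₀.
There is evidence that the true slope on saturated fat intake is positive.

t = 1.305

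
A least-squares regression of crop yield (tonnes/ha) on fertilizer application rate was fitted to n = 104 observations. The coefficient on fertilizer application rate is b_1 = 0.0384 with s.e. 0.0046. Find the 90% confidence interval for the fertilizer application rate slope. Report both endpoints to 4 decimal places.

(0.0308, 0.0460)

df = n − 2 = 104 − 2 = 102.
t* = t_{0.05, 102} = 1.65993.
Margin = t* × SE = 1.65993 × 0.0046 = 0.007636.
CI: 0.0384 ± 0.007636 → (0.0308, 0.0460).
With 90% confidence, each one-unit increase in fertilizer application rate is associated with a change of between 0.0308 and 0.0460 tonnes/ha in crop yield.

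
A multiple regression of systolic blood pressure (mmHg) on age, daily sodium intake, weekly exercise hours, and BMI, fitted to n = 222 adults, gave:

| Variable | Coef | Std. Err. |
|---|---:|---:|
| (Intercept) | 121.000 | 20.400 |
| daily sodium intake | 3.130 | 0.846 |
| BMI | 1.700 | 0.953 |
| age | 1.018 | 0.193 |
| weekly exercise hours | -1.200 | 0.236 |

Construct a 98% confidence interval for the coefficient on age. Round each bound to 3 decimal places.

(0.566, 1.470)

Read off: b = 1.018, SE = 0.193 for age.
df = n − k − 1 = 222 − 4 − 1 = 217.
t* = t_{0.01, 217} = 2.343655.
Margin = t* × SE = 2.343655 × 0.193 = 0.45233.
CI: 1.018 ± 0.45233 → (0.566, 1.470).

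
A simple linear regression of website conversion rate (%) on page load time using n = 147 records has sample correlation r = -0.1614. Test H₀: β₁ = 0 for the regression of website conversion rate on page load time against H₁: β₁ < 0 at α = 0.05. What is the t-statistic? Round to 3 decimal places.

t = -1.969

t = r·√(n − 2)/√(1 − r²) = -0.1614·√145/√0.97395 = -1.969.
df = n − 2 = 145.
One-sided p ≈ 0.0254, which is < 0.05, so reject H₀.
There is evidence of a linear association between page load time and website conversion rate.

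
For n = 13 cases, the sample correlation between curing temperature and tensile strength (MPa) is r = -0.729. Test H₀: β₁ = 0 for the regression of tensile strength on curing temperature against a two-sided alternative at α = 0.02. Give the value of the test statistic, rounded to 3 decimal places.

t = r·√(n − 2)/√(1 − r²) = -0.729·√11/√0.468559 = -3.532.
df = n − 2 = 11.
Two-sided p ≈ 0.0047, which is < 0.02, so reject H₀.
There is evidence of a linear association between curing temperature and tensile strength.

t = -3.532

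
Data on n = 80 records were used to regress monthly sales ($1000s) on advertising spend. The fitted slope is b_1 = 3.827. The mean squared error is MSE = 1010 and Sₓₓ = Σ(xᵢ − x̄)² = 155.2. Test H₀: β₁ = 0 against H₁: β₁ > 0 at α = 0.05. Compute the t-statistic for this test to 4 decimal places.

t = 1.5002

SE(b_1) = √(MSE/Sₓₓ) = √(1010/155.2) = 2.55103.
t = 3.827 / 2.55103 = 1.5002.
df = n − 2 = 78.
One-sided p ≈ 0.0688, which is ≥ 0.05, so fail to reject H₀.
The data do not give significant evidence that the true slope on advertising spend is positive.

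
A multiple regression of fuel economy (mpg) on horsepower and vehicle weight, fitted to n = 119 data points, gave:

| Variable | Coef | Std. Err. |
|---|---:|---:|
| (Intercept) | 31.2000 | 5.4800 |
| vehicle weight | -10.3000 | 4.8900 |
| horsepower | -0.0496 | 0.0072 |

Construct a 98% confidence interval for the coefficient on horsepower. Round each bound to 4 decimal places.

(-0.0666, -0.0326)

Read off: b = -0.0496, SE = 0.0072 for horsepower.
df = n − k − 1 = 119 − 2 − 1 = 116.
t* = t_{0.01, 116} = 2.358924.
Margin = t* × SE = 2.358924 × 0.0072 = 0.016984.
CI: -0.0496 ± 0.016984 → (-0.0666, -0.0326).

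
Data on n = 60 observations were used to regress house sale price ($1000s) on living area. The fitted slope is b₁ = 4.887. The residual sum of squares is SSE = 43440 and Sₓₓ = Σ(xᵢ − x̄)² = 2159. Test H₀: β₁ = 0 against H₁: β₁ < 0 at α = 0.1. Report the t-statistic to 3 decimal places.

MSE = SSE/(n − 2) = 43440/58 = 748.966.
SE(b₁) = √(MSE/Sₓₓ) = √(748.966/2159) = 0.588985.
t = 4.887 / 0.588985 = 8.297.
df = n − 2 = 58.
One-sided p ≈ 1.0000, which is ≥ 0.1, so fail to reject H₀.
The data do not give significant evidence that the true slope on living area is negative.

t = 8.297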